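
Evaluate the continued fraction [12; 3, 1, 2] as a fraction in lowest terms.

Fold from the inside: start with 2/1.
  1 + 1/2 = 3/2
  3 + 2/3 = 11/3
  12 + 3/11 = 135/11

135/11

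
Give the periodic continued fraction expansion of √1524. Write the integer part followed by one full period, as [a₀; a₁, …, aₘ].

[39; 26, 78]

a₀ = ⌊√1524⌋ = 39.
With m₀=0, d₀=1 and mₖ₊₁ = dₖaₖ − mₖ, dₖ₊₁ = (n − mₖ₊₁²)/dₖ, aₖ₊₁ = ⌊(a₀+mₖ₊₁)/dₖ₊₁⌋:
  k=1: m=39, d=3, a=26
  k=2: m=39, d=1, a=78
d=1 and a=2a₀=78 at k=2, so the next step gives (m, d) = (39, 3) again — its k=1 value — and the period has length 2.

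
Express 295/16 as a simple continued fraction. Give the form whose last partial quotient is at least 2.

295 = 18×16 + 7
16 = 2×7 + 2
7 = 3×2 + 1
2 = 2×1 + 0  (stop)
So 295/16 = [18; 2, 3, 2].

[18; 2, 3, 2]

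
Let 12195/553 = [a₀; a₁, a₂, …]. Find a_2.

12195 = 22·553 + 29   →  a_0 = 22
553 = 19·29 + 2   →  a_1 = 19
29 = 14·2 + 1   →  a_2 = 14

14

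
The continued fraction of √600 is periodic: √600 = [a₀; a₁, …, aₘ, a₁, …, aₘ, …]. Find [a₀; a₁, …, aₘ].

[24; 2, 48]

a₀ = ⌊√600⌋ = 24.
With m₀=0, d₀=1 and mₖ₊₁ = dₖaₖ − mₖ, dₖ₊₁ = (n − mₖ₊₁²)/dₖ, aₖ₊₁ = ⌊(a₀+mₖ₊₁)/dₖ₊₁⌋:
  k=1: m=24, d=24, a=2
  k=2: m=24, d=1, a=48
d=1 and a=2a₀=48 at k=2, so the next step gives (m, d) = (24, 24) again — its k=1 value — and the period has length 2.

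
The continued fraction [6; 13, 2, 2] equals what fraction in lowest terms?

407/67

Using pₖ = aₖpₖ₋₁ + pₖ₋₂ and qₖ = aₖqₖ₋₁ + qₖ₋₂:
  k=0: a=6, p=6, q=1
  k=1: a=13, p=79, q=13
  k=2: a=2, p=164, q=27
  k=3: a=2, p=407, q=67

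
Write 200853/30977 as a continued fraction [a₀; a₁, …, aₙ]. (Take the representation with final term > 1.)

[6; 2, 15, 15, 13, 5]

200853 = 6×30977 + 14991
30977 = 2×14991 + 995
14991 = 15×995 + 66
995 = 15×66 + 5
66 = 13×5 + 1
5 = 5×1 + 0  (stop)
So 200853/30977 = [6; 2, 15, 15, 13, 5].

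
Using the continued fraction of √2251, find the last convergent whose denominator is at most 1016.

√2251 = [47; 2, 4, 47, 4, 2, 94, …] (period length 6).
Convergents:
  p_0/q_0 = 47/1
  p_1/q_1 = 95/2
  p_2/q_2 = 427/9
  p_3/q_3 = 20164/425
  p_4/q_4 = 81083/1709
q_3 = 425 ≤ 1016 < 1709 = q_4, so the answer is 20164/425.

20164/425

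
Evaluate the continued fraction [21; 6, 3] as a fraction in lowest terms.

402/19

Fold from the inside: start with 3/1.
  6 + 1/3 = 19/3
  21 + 3/19 = 402/19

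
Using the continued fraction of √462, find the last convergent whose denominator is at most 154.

√462 = [21; 2, 42, …] (period length 2).
Convergents:
  p_0/q_0 = 21/1
  p_1/q_1 = 43/2
  p_2/q_2 = 1827/85
  p_3/q_3 = 3697/172
q_2 = 85 ≤ 154 < 172 = q_3, so the answer is 1827/85.

1827/85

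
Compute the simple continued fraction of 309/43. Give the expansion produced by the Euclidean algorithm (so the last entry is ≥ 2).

[7; 5, 2, 1, 2]

309 = 7*43 + 8
43 = 5*8 + 3
8 = 2*3 + 2
3 = 1*2 + 1
2 = 2*1 + 0  (stop)
So 309/43 = [7; 5, 2, 1, 2].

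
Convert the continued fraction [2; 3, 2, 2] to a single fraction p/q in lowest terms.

Fold from the inside: start with 2/1.
  2 + 1/2 = 5/2
  3 + 2/5 = 17/5
  2 + 5/17 = 39/17

39/17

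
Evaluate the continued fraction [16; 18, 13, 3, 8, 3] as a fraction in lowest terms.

Using pₖ = aₖpₖ₋₁ + pₖ₋₂ and qₖ = aₖqₖ₋₁ + qₖ₋₂:
  k=0: a=16, p=16, q=1
  k=1: a=18, p=289, q=18
  k=2: a=13, p=3773, q=235
  k=3: a=3, p=11608, q=723
  k=4: a=8, p=96637, q=6019
  k=5: a=3, p=301519, q=18780

301519/18780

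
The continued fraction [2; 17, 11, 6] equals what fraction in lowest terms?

2357/1145

Using pₖ = aₖpₖ₋₁ + pₖ₋₂ and qₖ = aₖqₖ₋₁ + qₖ₋₂:
  k=0: a=2, p=2, q=1
  k=1: a=17, p=35, q=17
  k=2: a=11, p=387, q=188
  k=3: a=6, p=2357, q=1145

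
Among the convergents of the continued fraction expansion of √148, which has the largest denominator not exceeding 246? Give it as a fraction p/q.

1764/145

√148 = [12; 6, 24, …] (period length 2).
Convergents:
  p_0/q_0 = 12/1
  p_1/q_1 = 73/6
  p_2/q_2 = 1764/145
  p_3/q_3 = 10657/876
q_2 = 145 ≤ 246 < 876 = q_3, so the answer is 1764/145.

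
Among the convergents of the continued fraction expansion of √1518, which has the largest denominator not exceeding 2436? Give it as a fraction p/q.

√1518 = [38; 1, 24, 1, 76, …] (period length 4).
Convergents:
  p_0/q_0 = 38/1
  p_1/q_1 = 39/1
  p_2/q_2 = 974/25
  p_3/q_3 = 1013/26
  p_4/q_4 = 77962/2001
  p_5/q_5 = 78975/2027
  p_6/q_6 = 1973362/50649
q_5 = 2027 ≤ 2436 < 50649 = q_6, so the answer is 78975/2027.

78975/2027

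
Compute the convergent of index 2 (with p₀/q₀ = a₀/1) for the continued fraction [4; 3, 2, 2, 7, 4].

Using pₖ = aₖpₖ₋₁ + pₖ₋₂, qₖ = aₖqₖ₋₁ + qₖ₋₂ (with p₋₁=1, p₋₂=0, q₋₁=0, q₋₂=1):
  k=0: a=4, p=4, q=1
  k=1: a=3, p=13, q=3
  k=2: a=2, p=30, q=7

30/7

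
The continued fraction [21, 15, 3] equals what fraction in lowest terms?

Using pₖ = aₖpₖ₋₁ + pₖ₋₂ and qₖ = aₖqₖ₋₁ + qₖ₋₂:
  k=0: a=21, p=21, q=1
  k=1: a=15, p=316, q=15
  k=2: a=3, p=969, q=46

969/46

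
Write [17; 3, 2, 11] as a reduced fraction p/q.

Using pₖ = aₖpₖ₋₁ + pₖ₋₂ and qₖ = aₖqₖ₋₁ + qₖ₋₂:
  k=0: a=17, p=17, q=1
  k=1: a=3, p=52, q=3
  k=2: a=2, p=121, q=7
  k=3: a=11, p=1383, q=80

1383/80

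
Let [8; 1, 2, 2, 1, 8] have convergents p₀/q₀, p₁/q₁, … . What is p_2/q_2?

Using pₖ = aₖpₖ₋₁ + pₖ₋₂, qₖ = aₖqₖ₋₁ + qₖ₋₂ (with p₋₁=1, p₋₂=0, q₋₁=0, q₋₂=1):
  k=0: a=8, p=8, q=1
  k=1: a=1, p=9, q=1
  k=2: a=2, p=26, q=3

26/3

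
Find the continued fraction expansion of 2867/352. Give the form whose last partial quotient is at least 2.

[8; 6, 1, 9, 5]

2867 = 8·352 + 51
352 = 6·51 + 46
51 = 1·46 + 5
46 = 9·5 + 1
5 = 5·1 + 0  (stop)
So 2867/352 = [8; 6, 1, 9, 5].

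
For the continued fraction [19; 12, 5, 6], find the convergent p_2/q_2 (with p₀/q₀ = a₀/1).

Using pₖ = aₖpₖ₋₁ + pₖ₋₂, qₖ = aₖqₖ₋₁ + qₖ₋₂ (with p₋₁=1, p₋₂=0, q₋₁=0, q₋₂=1):
  k=0: a=19, p=19, q=1
  k=1: a=12, p=229, q=12
  k=2: a=5, p=1164, q=61

1164/61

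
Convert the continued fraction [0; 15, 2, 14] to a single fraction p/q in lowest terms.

29/449

Using pₖ = aₖpₖ₋₁ + pₖ₋₂ and qₖ = aₖqₖ₋₁ + qₖ₋₂:
  k=0: a=0, p=0, q=1
  k=1: a=15, p=1, q=15
  k=2: a=2, p=2, q=31
  k=3: a=14, p=29, q=449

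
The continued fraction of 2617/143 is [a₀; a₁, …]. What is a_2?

3

2617 = 18·143 + 43   →  a_0 = 18
143 = 3·43 + 14   →  a_1 = 3
43 = 3·14 + 1   →  a_2 = 3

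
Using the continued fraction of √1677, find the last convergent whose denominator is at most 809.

32720/799

√1677 = [40; 1, 19, 2, 19, 1, 80, …] (period length 6).
Convergents:
  p_0/q_0 = 40/1
  p_1/q_1 = 41/1
  p_2/q_2 = 819/20
  p_3/q_3 = 1679/41
  p_4/q_4 = 32720/799
  p_5/q_5 = 34399/840
q_4 = 799 ≤ 809 < 840 = q_5, so the answer is 32720/799.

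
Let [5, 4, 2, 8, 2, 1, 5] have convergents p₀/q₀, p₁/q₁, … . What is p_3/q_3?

Using pₖ = aₖpₖ₋₁ + pₖ₋₂, qₖ = aₖqₖ₋₁ + qₖ₋₂ (with p₋₁=1, p₋₂=0, q₋₁=0, q₋₂=1):
  k=0: a=5, p=5, q=1
  k=1: a=4, p=21, q=4
  k=2: a=2, p=47, q=9
  k=3: a=8, p=397, q=76

397/76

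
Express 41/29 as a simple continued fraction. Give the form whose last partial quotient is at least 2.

41 = 1·29 + 12
29 = 2·12 + 5
12 = 2·5 + 2
5 = 2·2 + 1
2 = 2·1 + 0  (stop)
So 41/29 = [1; 2, 2, 2, 2].

[1; 2, 2, 2, 2]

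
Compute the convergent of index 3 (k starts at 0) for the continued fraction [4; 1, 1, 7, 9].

Using pₖ = aₖpₖ₋₁ + pₖ₋₂, qₖ = aₖqₖ₋₁ + qₖ₋₂ (with p₋₁=1, p₋₂=0, q₋₁=0, q₋₂=1):
  k=0: a=4, p=4, q=1
  k=1: a=1, p=5, q=1
  k=2: a=1, p=9, q=2
  k=3: a=7, p=68, q=15

68/15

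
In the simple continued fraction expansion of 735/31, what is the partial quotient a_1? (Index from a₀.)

1

735 = 23·31 + 22   →  a_0 = 23
31 = 1·22 + 9   →  a_1 = 1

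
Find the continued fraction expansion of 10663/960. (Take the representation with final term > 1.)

[11; 9, 3, 8, 4]

10663 = 11·960 + 103
960 = 9·103 + 33
103 = 3·33 + 4
33 = 8·4 + 1
4 = 4·1 + 0  (stop)
So 10663/960 = [11; 9, 3, 8, 4].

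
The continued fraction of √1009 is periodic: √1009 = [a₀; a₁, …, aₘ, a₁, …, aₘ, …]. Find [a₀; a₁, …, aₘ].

a₀ = ⌊√1009⌋ = 31.

[31; 1, 3, 3, 1, 62]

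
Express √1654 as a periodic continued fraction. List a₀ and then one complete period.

a₀ = ⌊√1654⌋ = 40.
With m₀=0, d₀=1 and mₖ₊₁ = dₖaₖ − mₖ, dₖ₊₁ = (n − mₖ₊₁²)/dₖ, aₖ₊₁ = ⌊(a₀+mₖ₊₁)/dₖ₊₁⌋:
  k=1: m=40, d=54, a=1
  k=2: m=14, d=27, a=2
  k=3: m=40, d=2, a=40
  k=4: m=40, d=27, a=2
  k=5: m=14, d=54, a=1
  k=6: m=40, d=1, a=80
d=1 and a=2a₀=80 at k=6, so the next step gives (m, d) = (40, 54) again — its k=1 value — and the period has length 6.

[40; 1, 2, 40, 2, 1, 80]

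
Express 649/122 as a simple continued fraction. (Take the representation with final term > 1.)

649 = 5·122 + 39
122 = 3·39 + 5
39 = 7·5 + 4
5 = 1·4 + 1
4 = 4·1 + 0  (stop)
So 649/122 = [5; 3, 7, 1, 4].

[5; 3, 7, 1, 4]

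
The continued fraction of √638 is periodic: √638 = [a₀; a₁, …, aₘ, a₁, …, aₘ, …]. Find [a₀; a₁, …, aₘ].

a₀ = ⌊√638⌋ = 25.
With m₀=0, d₀=1 and mₖ₊₁ = dₖaₖ − mₖ, dₖ₊₁ = (n − mₖ₊₁²)/dₖ, aₖ₊₁ = ⌊(a₀+mₖ₊₁)/dₖ₊₁⌋:
  k=1: m=25, d=13, a=3
  k=2: m=14, d=34, a=1
  k=3: m=20, d=7, a=6
  k=4: m=22, d=22, a=2
  k=5: m=22, d=7, a=6
  k=6: m=20, d=34, a=1
  k=7: m=14, d=13, a=3
  k=8: m=25, d=1, a=50
d=1 and a=2a₀=50 at k=8, so the next step gives (m, d) = (25, 13) again — its k=1 value — and the period has length 8.

[25; 3, 1, 6, 2, 6, 1, 3, 50]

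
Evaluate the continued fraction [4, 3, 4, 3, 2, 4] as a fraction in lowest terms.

Using pₖ = aₖpₖ₋₁ + pₖ₋₂ and qₖ = aₖqₖ₋₁ + qₖ₋₂:
  k=0: a=4, p=4, q=1
  k=1: a=3, p=13, q=3
  k=2: a=4, p=56, q=13
  k=3: a=3, p=181, q=42
  k=4: a=2, p=418, q=97
  k=5: a=4, p=1853, q=430

1853/430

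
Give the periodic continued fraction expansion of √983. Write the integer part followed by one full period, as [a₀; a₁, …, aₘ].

a₀ = ⌊√983⌋ = 31.
With m₀=0, d₀=1 and mₖ₊₁ = dₖaₖ − mₖ, dₖ₊₁ = (n − mₖ₊₁²)/dₖ, aₖ₊₁ = ⌊(a₀+mₖ₊₁)/dₖ₊₁⌋:
  k=1: m=31, d=22, a=2
  k=2: m=13, d=37, a=1
  k=3: m=24, d=11, a=5
  k=4: m=31, d=2, a=31
  k=5: m=31, d=11, a=5
  k=6: m=24, d=37, a=1
  k=7: m=13, d=22, a=2
  k=8: m=31, d=1, a=62
d=1 and a=2a₀=62 at k=8, so the next step gives (m, d) = (31, 22) again — its k=1 value — and the period has length 8.

[31; 2, 1, 5, 31, 5, 1, 2, 62]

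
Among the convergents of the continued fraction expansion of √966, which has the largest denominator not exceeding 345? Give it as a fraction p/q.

√966 = [31; 12, 2, 2, 2, 12, 62, …] (period length 6).
Convergents:
  p_0/q_0 = 31/1
  p_1/q_1 = 373/12
  p_2/q_2 = 777/25
  p_3/q_3 = 1927/62
  p_4/q_4 = 4631/149
  p_5/q_5 = 57499/1850
q_4 = 149 ≤ 345 < 1850 = q_5, so the answer is 4631/149.

4631/149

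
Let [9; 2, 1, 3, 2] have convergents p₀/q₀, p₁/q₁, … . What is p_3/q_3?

Using pₖ = aₖpₖ₋₁ + pₖ₋₂, qₖ = aₖqₖ₋₁ + qₖ₋₂ (with p₋₁=1, p₋₂=0, q₋₁=0, q₋₂=1):
  k=0: a=9, p=9, q=1
  k=1: a=2, p=19, q=2
  k=2: a=1, p=28, q=3
  k=3: a=3, p=103, q=11

103/11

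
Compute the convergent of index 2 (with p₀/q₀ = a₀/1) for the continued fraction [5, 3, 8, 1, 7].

133/25

Using pₖ = aₖpₖ₋₁ + pₖ₋₂, qₖ = aₖqₖ₋₁ + qₖ₋₂ (with p₋₁=1, p₋₂=0, q₋₁=0, q₋₂=1):
  k=0: a=5, p=5, q=1
  k=1: a=3, p=16, q=3
  k=2: a=8, p=133, q=25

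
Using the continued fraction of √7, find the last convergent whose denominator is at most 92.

√7 = [2; 1, 1, 1, 4, …] (period length 4).
Convergents:
  p_0/q_0 = 2/1
  p_1/q_1 = 3/1
  p_2/q_2 = 5/2
  p_3/q_3 = 8/3
  p_4/q_4 = 37/14
  p_5/q_5 = 45/17
  p_6/q_6 = 82/31
  p_7/q_7 = 127/48
  p_8/q_8 = 590/223
q_7 = 48 ≤ 92 < 223 = q_8, so the answer is 127/48.

127/48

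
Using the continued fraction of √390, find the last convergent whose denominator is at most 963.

√390 = [19; 1, 2, 1, 38, …] (period length 4).
Convergents:
  p_0/q_0 = 19/1
  p_1/q_1 = 20/1
  p_2/q_2 = 59/3
  p_3/q_3 = 79/4
  p_4/q_4 = 3061/155
  p_5/q_5 = 3140/159
  p_6/q_6 = 9341/473
  p_7/q_7 = 12481/632
  p_8/q_8 = 483619/24489
q_7 = 632 ≤ 963 < 24489 = q_8, so the answer is 12481/632.

12481/632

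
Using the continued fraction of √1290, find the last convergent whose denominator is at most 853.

30565/851

√1290 = [35; 1, 10, 1, 70, …] (period length 4).
Convergents:
  p_0/q_0 = 35/1
  p_1/q_1 = 36/1
  p_2/q_2 = 395/11
  p_3/q_3 = 431/12
  p_4/q_4 = 30565/851
  p_5/q_5 = 30996/863
q_4 = 851 ≤ 853 < 863 = q_5, so the answer is 30565/851.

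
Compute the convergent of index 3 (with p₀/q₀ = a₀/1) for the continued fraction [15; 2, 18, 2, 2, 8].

1177/76

Using pₖ = aₖpₖ₋₁ + pₖ₋₂, qₖ = aₖqₖ₋₁ + qₖ₋₂ (with p₋₁=1, p₋₂=0, q₋₁=0, q₋₂=1):
  k=0: a=15, p=15, q=1
  k=1: a=2, p=31, q=2
  k=2: a=18, p=573, q=37
  k=3: a=2, p=1177, q=76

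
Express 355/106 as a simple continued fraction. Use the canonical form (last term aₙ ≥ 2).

355 = 3*106 + 37
106 = 2*37 + 32
37 = 1*32 + 5
32 = 6*5 + 2
5 = 2*2 + 1
2 = 2*1 + 0  (stop)
So 355/106 = [3; 2, 1, 6, 2, 2].

[3; 2, 1, 6, 2, 2]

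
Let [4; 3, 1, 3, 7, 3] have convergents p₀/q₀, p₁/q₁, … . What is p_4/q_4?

465/109

Using pₖ = aₖpₖ₋₁ + pₖ₋₂, qₖ = aₖqₖ₋₁ + qₖ₋₂ (with p₋₁=1, p₋₂=0, q₋₁=0, q₋₂=1):
  k=0: a=4, p=4, q=1
  k=1: a=3, p=13, q=3
  k=2: a=1, p=17, q=4
  k=3: a=3, p=64, q=15
  k=4: a=7, p=465, q=109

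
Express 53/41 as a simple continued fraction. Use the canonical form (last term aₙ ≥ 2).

[1; 3, 2, 2, 2]

53 = 1×41 + 12
41 = 3×12 + 5
12 = 2×5 + 2
5 = 2×2 + 1
2 = 2×1 + 0  (stop)
So 53/41 = [1; 3, 2, 2, 2].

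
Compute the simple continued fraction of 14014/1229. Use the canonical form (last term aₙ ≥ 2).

[11; 2, 2, 14, 17]

14014 = 11×1229 + 495
1229 = 2×495 + 239
495 = 2×239 + 17
239 = 14×17 + 1
17 = 17×1 + 0  (stop)
So 14014/1229 = [11; 2, 2, 14, 17].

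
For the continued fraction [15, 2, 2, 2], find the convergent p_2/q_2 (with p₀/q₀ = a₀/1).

77/5

Using pₖ = aₖpₖ₋₁ + pₖ₋₂, qₖ = aₖqₖ₋₁ + qₖ₋₂ (with p₋₁=1, p₋₂=0, q₋₁=0, q₋₂=1):
  k=0: a=15, p=15, q=1
  k=1: a=2, p=31, q=2
  k=2: a=2, p=77, q=5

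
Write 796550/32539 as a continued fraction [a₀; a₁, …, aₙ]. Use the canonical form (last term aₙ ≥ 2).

796550 = 24·32539 + 15614
32539 = 2·15614 + 1311
15614 = 11·1311 + 1193
1311 = 1·1193 + 118
1193 = 10·118 + 13
118 = 9·13 + 1
13 = 13·1 + 0  (stop)
So 796550/32539 = [24; 2, 11, 1, 10, 9, 13].

[24; 2, 11, 1, 10, 9, 13]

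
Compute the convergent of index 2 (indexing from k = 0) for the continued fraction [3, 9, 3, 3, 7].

87/28

Using pₖ = aₖpₖ₋₁ + pₖ₋₂, qₖ = aₖqₖ₋₁ + qₖ₋₂ (with p₋₁=1, p₋₂=0, q₋₁=0, q₋₂=1):
  k=0: a=3, p=3, q=1
  k=1: a=9, p=28, q=9
  k=2: a=3, p=87, q=28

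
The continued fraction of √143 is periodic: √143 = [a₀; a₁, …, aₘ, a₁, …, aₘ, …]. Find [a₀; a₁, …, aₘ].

[11; 1, 22]

a₀ = ⌊√143⌋ = 11.
With m₀=0, d₀=1 and mₖ₊₁ = dₖaₖ − mₖ, dₖ₊₁ = (n − mₖ₊₁²)/dₖ, aₖ₊₁ = ⌊(a₀+mₖ₊₁)/dₖ₊₁⌋:
  k=1: m=11, d=22, a=1
  k=2: m=11, d=1, a=22
d=1 and a=2a₀=22 at k=2, so the next step gives (m, d) = (11, 22) again — its k=1 value — and the period has length 2.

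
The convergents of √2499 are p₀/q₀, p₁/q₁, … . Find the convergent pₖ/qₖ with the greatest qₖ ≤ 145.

√2499 = [49; 1, 98, …] (period length 2).
Convergents:
  p_0/q_0 = 49/1
  p_1/q_1 = 50/1
  p_2/q_2 = 4949/99
  p_3/q_3 = 4999/100
  p_4/q_4 = 494851/9899
q_3 = 100 ≤ 145 < 9899 = q_4, so the answer is 4999/100.

4999/100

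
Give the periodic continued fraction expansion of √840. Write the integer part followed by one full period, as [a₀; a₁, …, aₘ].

[28; 1, 56]

a₀ = ⌊√840⌋ = 28.
With m₀=0, d₀=1 and mₖ₊₁ = dₖaₖ − mₖ, dₖ₊₁ = (n − mₖ₊₁²)/dₖ, aₖ₊₁ = ⌊(a₀+mₖ₊₁)/dₖ₊₁⌋:
  k=1: m=28, d=56, a=1
  k=2: m=28, d=1, a=56
d=1 and a=2a₀=56 at k=2, so the next step gives (m, d) = (28, 56) again — its k=1 value — and the period has length 2.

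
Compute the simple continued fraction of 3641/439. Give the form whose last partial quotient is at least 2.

3641 = 8×439 + 129
439 = 3×129 + 52
129 = 2×52 + 25
52 = 2×25 + 2
25 = 12×2 + 1
2 = 2×1 + 0  (stop)
So 3641/439 = [8; 3, 2, 2, 12, 2].

[8; 3, 2, 2, 12, 2]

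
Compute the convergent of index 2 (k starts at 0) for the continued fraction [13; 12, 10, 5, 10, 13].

1583/121

Using pₖ = aₖpₖ₋₁ + pₖ₋₂, qₖ = aₖqₖ₋₁ + qₖ₋₂ (with p₋₁=1, p₋₂=0, q₋₁=0, q₋₂=1):
  k=0: a=13, p=13, q=1
  k=1: a=12, p=157, q=12
  k=2: a=10, p=1583, q=121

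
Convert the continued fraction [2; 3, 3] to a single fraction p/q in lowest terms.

Fold from the inside: start with 3/1.
  3 + 1/3 = 10/3
  2 + 3/10 = 23/10

23/10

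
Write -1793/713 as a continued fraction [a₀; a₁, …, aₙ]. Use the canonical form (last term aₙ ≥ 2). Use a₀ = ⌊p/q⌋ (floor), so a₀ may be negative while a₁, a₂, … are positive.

-1793 = -3*713 + 346
713 = 2*346 + 21
346 = 16*21 + 10
21 = 2*10 + 1
10 = 10*1 + 0  (stop)
So -1793/713 = [-3; 2, 16, 2, 10].

[-3; 2, 16, 2, 10]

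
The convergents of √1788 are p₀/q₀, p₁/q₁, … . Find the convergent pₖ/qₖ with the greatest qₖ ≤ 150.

6089/144

√1788 = [42; 3, 1, 1, 20, 1, 1, 3, 84, …] (period length 8).
Convergents:
  p_0/q_0 = 42/1
  p_1/q_1 = 127/3
  p_2/q_2 = 169/4
  p_3/q_3 = 296/7
  p_4/q_4 = 6089/144
  p_5/q_5 = 6385/151
q_4 = 144 ≤ 150 < 151 = q_5, so the answer is 6089/144.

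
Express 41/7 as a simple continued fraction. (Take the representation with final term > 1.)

[5; 1, 6]

41 = 5*7 + 6
7 = 1*6 + 1
6 = 6*1 + 0  (stop)
So 41/7 = [5; 1, 6].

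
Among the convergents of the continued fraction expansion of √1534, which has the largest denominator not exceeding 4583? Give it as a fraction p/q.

√1534 = [39; 6, 78, …] (period length 2).
Convergents:
  p_0/q_0 = 39/1
  p_1/q_1 = 235/6
  p_2/q_2 = 18369/469
  p_3/q_3 = 110449/2820
  p_4/q_4 = 8633391/220429
q_3 = 2820 ≤ 4583 < 220429 = q_4, so the answer is 110449/2820.

110449/2820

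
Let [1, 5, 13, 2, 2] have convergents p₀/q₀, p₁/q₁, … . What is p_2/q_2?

79/66

Using pₖ = aₖpₖ₋₁ + pₖ₋₂, qₖ = aₖqₖ₋₁ + qₖ₋₂ (with p₋₁=1, p₋₂=0, q₋₁=0, q₋₂=1):
  k=0: a=1, p=1, q=1
  k=1: a=5, p=6, q=5
  k=2: a=13, p=79, q=66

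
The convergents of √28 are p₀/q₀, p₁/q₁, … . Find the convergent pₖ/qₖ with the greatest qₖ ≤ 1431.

4048/765

√28 = [5; 3, 2, 3, 10, …] (period length 4).
Convergents:
  p_0/q_0 = 5/1
  p_1/q_1 = 16/3
  p_2/q_2 = 37/7
  p_3/q_3 = 127/24
  p_4/q_4 = 1307/247
  p_5/q_5 = 4048/765
  p_6/q_6 = 9403/1777
q_5 = 765 ≤ 1431 < 1777 = q_6, so the answer is 4048/765.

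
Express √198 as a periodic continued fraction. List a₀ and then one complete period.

[14; 14, 28]

a₀ = ⌊√198⌋ = 14.
With m₀=0, d₀=1 and mₖ₊₁ = dₖaₖ − mₖ, dₖ₊₁ = (n − mₖ₊₁²)/dₖ, aₖ₊₁ = ⌊(a₀+mₖ₊₁)/dₖ₊₁⌋:
  k=1: m=14, d=2, a=14
  k=2: m=14, d=1, a=28
d=1 and a=2a₀=28 at k=2, so the next step gives (m, d) = (14, 2) again — its k=1 value — and the period has length 2.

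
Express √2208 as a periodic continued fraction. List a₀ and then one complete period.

a₀ = ⌊√2208⌋ = 46.
With m₀=0, d₀=1 and mₖ₊₁ = dₖaₖ − mₖ, dₖ₊₁ = (n − mₖ₊₁²)/dₖ, aₖ₊₁ = ⌊(a₀+mₖ₊₁)/dₖ₊₁⌋:
  k=1: m=46, d=92, a=1
  k=2: m=46, d=1, a=92
d=1 and a=2a₀=92 at k=2, so the next step gives (m, d) = (46, 92) again — its k=1 value — and the period has length 2.

[46; 1, 92]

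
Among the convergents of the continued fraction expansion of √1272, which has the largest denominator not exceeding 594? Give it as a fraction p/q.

√1272 = [35; 1, 1, 1, 70, …] (period length 4).
Convergents:
  p_0/q_0 = 35/1
  p_1/q_1 = 36/1
  p_2/q_2 = 71/2
  p_3/q_3 = 107/3
  p_4/q_4 = 7561/212
  p_5/q_5 = 7668/215
  p_6/q_6 = 15229/427
  p_7/q_7 = 22897/642
q_6 = 427 ≤ 594 < 642 = q_7, so the answer is 15229/427.

15229/427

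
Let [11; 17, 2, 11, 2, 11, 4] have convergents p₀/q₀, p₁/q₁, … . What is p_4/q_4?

9277/839

Using pₖ = aₖpₖ₋₁ + pₖ₋₂, qₖ = aₖqₖ₋₁ + qₖ₋₂ (with p₋₁=1, p₋₂=0, q₋₁=0, q₋₂=1):
  k=0: a=11, p=11, q=1
  k=1: a=17, p=188, q=17
  k=2: a=2, p=387, q=35
  k=3: a=11, p=4445, q=402
  k=4: a=2, p=9277, q=839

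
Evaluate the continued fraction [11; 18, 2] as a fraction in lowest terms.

Fold from the inside: start with 2/1.
  18 + 1/2 = 37/2
  11 + 2/37 = 409/37

409/37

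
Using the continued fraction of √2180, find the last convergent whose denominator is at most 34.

√2180 = [46; 1, 2, 4, 2, 1, 92, …] (period length 6).
Convergents:
  p_0/q_0 = 46/1
  p_1/q_1 = 47/1
  p_2/q_2 = 140/3
  p_3/q_3 = 607/13
  p_4/q_4 = 1354/29
  p_5/q_5 = 1961/42
q_4 = 29 ≤ 34 < 42 = q_5, so the answer is 1354/29.

1354/29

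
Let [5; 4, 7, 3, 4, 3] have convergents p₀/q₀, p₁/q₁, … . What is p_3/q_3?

477/91

Using pₖ = aₖpₖ₋₁ + pₖ₋₂, qₖ = aₖqₖ₋₁ + qₖ₋₂ (with p₋₁=1, p₋₂=0, q₋₁=0, q₋₂=1):
  k=0: a=5, p=5, q=1
  k=1: a=4, p=21, q=4
  k=2: a=7, p=152, q=29
  k=3: a=3, p=477, q=91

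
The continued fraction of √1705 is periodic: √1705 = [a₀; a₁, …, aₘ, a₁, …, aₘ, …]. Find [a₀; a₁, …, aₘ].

[41; 3, 2, 3, 82]

a₀ = ⌊√1705⌋ = 41.
With m₀=0, d₀=1 and mₖ₊₁ = dₖaₖ − mₖ, dₖ₊₁ = (n − mₖ₊₁²)/dₖ, aₖ₊₁ = ⌊(a₀+mₖ₊₁)/dₖ₊₁⌋:
  k=1: m=41, d=24, a=3
  k=2: m=31, d=31, a=2
  k=3: m=31, d=24, a=3
  k=4: m=41, d=1, a=82
d=1 and a=2a₀=82 at k=4, so the next step gives (m, d) = (41, 24) again — its k=1 value — and the period has length 4.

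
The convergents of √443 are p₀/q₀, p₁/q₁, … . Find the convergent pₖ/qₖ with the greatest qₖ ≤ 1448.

18585/883

√443 = [21; 21, 42, …] (period length 2).
Convergents:
  p_0/q_0 = 21/1
  p_1/q_1 = 442/21
  p_2/q_2 = 18585/883
  p_3/q_3 = 390727/18564
q_2 = 883 ≤ 1448 < 18564 = q_3, so the answer is 18585/883.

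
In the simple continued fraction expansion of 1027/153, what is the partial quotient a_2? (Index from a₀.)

1027 = 6·153 + 109   →  a_0 = 6
153 = 1·109 + 44   →  a_1 = 1
109 = 2·44 + 21   →  a_2 = 2

2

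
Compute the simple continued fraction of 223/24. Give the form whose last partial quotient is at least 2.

[9; 3, 2, 3]

223 = 9·24 + 7
24 = 3·7 + 3
7 = 2·3 + 1
3 = 3·1 + 0  (stop)
So 223/24 = [9; 3, 2, 3].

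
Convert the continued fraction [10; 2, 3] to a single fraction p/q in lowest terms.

Fold from the inside: start with 3/1.
  2 + 1/3 = 7/3
  10 + 3/7 = 73/7

73/7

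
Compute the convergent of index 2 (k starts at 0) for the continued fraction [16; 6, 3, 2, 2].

Using pₖ = aₖpₖ₋₁ + pₖ₋₂, qₖ = aₖqₖ₋₁ + qₖ₋₂ (with p₋₁=1, p₋₂=0, q₋₁=0, q₋₂=1):
  k=0: a=16, p=16, q=1
  k=1: a=6, p=97, q=6
  k=2: a=3, p=307, q=19

307/19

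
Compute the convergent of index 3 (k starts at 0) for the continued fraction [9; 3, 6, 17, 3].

3037/326

Using pₖ = aₖpₖ₋₁ + pₖ₋₂, qₖ = aₖqₖ₋₁ + qₖ₋₂ (with p₋₁=1, p₋₂=0, q₋₁=0, q₋₂=1):
  k=0: a=9, p=9, q=1
  k=1: a=3, p=28, q=3
  k=2: a=6, p=177, q=19
  k=3: a=17, p=3037, q=326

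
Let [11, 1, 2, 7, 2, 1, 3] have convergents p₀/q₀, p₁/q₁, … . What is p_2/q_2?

35/3

Using pₖ = aₖpₖ₋₁ + pₖ₋₂, qₖ = aₖqₖ₋₁ + qₖ₋₂ (with p₋₁=1, p₋₂=0, q₋₁=0, q₋₂=1):
  k=0: a=11, p=11, q=1
  k=1: a=1, p=12, q=1
  k=2: a=2, p=35, q=3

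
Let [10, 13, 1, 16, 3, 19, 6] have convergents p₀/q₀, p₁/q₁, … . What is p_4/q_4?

Using pₖ = aₖpₖ₋₁ + pₖ₋₂, qₖ = aₖqₖ₋₁ + qₖ₋₂ (with p₋₁=1, p₋₂=0, q₋₁=0, q₋₂=1):
  k=0: a=10, p=10, q=1
  k=1: a=13, p=131, q=13
  k=2: a=1, p=141, q=14
  k=3: a=16, p=2387, q=237
  k=4: a=3, p=7302, q=725

7302/725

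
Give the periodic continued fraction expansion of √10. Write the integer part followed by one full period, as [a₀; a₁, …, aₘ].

a₀ = ⌊√10⌋ = 3.

[3; 6]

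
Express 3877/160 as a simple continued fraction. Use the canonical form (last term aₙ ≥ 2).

[24; 4, 3, 12]

3877 = 24×160 + 37
160 = 4×37 + 12
37 = 3×12 + 1
12 = 12×1 + 0  (stop)
So 3877/160 = [24; 4, 3, 12].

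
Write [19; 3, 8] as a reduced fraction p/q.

Fold from the inside: start with 8/1.
  3 + 1/8 = 25/8
  19 + 8/25 = 483/25

483/25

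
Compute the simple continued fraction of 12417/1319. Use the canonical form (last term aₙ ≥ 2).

[9; 2, 2, 2, 2, 7, 6]

12417 = 9×1319 + 546
1319 = 2×546 + 227
546 = 2×227 + 92
227 = 2×92 + 43
92 = 2×43 + 6
43 = 7×6 + 1
6 = 6×1 + 0  (stop)
So 12417/1319 = [9; 2, 2, 2, 2, 7, 6].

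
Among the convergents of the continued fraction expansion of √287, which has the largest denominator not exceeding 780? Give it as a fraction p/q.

√287 = [16; 1, 15, 1, 32, …] (period length 4).
Convergents:
  p_0/q_0 = 16/1
  p_1/q_1 = 17/1
  p_2/q_2 = 271/16
  p_3/q_3 = 288/17
  p_4/q_4 = 9487/560
  p_5/q_5 = 9775/577
  p_6/q_6 = 156112/9215
q_5 = 577 ≤ 780 < 9215 = q_6, so the answer is 9775/577.

9775/577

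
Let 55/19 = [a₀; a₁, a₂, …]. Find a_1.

55 = 2·19 + 17   →  a_0 = 2
19 = 1·17 + 2   →  a_1 = 1

1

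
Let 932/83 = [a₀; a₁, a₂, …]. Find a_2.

2

932 = 11·83 + 19   →  a_0 = 11
83 = 4·19 + 7   →  a_1 = 4
19 = 2·7 + 5   →  a_2 = 2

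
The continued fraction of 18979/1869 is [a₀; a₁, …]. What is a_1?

6

18979 = 10·1869 + 289   →  a_0 = 10
1869 = 6·289 + 135   →  a_1 = 6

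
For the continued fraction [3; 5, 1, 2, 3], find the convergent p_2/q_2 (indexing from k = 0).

Using pₖ = aₖpₖ₋₁ + pₖ₋₂, qₖ = aₖqₖ₋₁ + qₖ₋₂ (with p₋₁=1, p₋₂=0, q₋₁=0, q₋₂=1):
  k=0: a=3, p=3, q=1
  k=1: a=5, p=16, q=5
  k=2: a=1, p=19, q=6

19/6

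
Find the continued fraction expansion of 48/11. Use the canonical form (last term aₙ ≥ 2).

[4; 2, 1, 3]

48 = 4×11 + 4
11 = 2×4 + 3
4 = 1×3 + 1
3 = 3×1 + 0  (stop)
So 48/11 = [4; 2, 1, 3].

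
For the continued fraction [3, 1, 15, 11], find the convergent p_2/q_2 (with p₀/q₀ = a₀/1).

Using pₖ = aₖpₖ₋₁ + pₖ₋₂, qₖ = aₖqₖ₋₁ + qₖ₋₂ (with p₋₁=1, p₋₂=0, q₋₁=0, q₋₂=1):
  k=0: a=3, p=3, q=1
  k=1: a=1, p=4, q=1
  k=2: a=15, p=63, q=16

63/16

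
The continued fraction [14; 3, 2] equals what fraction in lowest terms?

Fold from the inside: start with 2/1.
  3 + 1/2 = 7/2
  14 + 2/7 = 100/7

100/7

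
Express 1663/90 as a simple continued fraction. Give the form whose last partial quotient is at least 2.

1663 = 18*90 + 43
90 = 2*43 + 4
43 = 10*4 + 3
4 = 1*3 + 1
3 = 3*1 + 0  (stop)
So 1663/90 = [18; 2, 10, 1, 3].

[18; 2, 10, 1, 3]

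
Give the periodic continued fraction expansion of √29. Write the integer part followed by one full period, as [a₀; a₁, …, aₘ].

[5; 2, 1, 1, 2, 10]

a₀ = ⌊√29⌋ = 5.
With m₀=0, d₀=1 and mₖ₊₁ = dₖaₖ − mₖ, dₖ₊₁ = (n − mₖ₊₁²)/dₖ, aₖ₊₁ = ⌊(a₀+mₖ₊₁)/dₖ₊₁⌋:
  k=1: m=5, d=4, a=2
  k=2: m=3, d=5, a=1
  k=3: m=2, d=5, a=1
  k=4: m=3, d=4, a=2
  k=5: m=5, d=1, a=10
d=1 and a=2a₀=10 at k=5, so the next step gives (m, d) = (5, 4) again — its k=1 value — and the period has length 5.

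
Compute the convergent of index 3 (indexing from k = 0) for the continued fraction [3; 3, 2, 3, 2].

Using pₖ = aₖpₖ₋₁ + pₖ₋₂, qₖ = aₖqₖ₋₁ + qₖ₋₂ (with p₋₁=1, p₋₂=0, q₋₁=0, q₋₂=1):
  k=0: a=3, p=3, q=1
  k=1: a=3, p=10, q=3
  k=2: a=2, p=23, q=7
  k=3: a=3, p=79, q=24

79/24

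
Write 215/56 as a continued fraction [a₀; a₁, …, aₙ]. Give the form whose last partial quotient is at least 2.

215 = 3×56 + 47
56 = 1×47 + 9
47 = 5×9 + 2
9 = 4×2 + 1
2 = 2×1 + 0  (stop)
So 215/56 = [3; 1, 5, 4, 2].

[3; 1, 5, 4, 2]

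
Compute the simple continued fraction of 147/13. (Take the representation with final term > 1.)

147 = 11×13 + 4
13 = 3×4 + 1
4 = 4×1 + 0  (stop)
So 147/13 = [11; 3, 4].

[11; 3, 4]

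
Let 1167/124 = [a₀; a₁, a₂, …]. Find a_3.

3

1167 = 9·124 + 51   →  a_0 = 9
124 = 2·51 + 22   →  a_1 = 2
51 = 2·22 + 7   →  a_2 = 2
22 = 3·7 + 1   →  a_3 = 3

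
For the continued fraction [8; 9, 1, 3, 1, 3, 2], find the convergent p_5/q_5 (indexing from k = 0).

1507/186

Using pₖ = aₖpₖ₋₁ + pₖ₋₂, qₖ = aₖqₖ₋₁ + qₖ₋₂ (with p₋₁=1, p₋₂=0, q₋₁=0, q₋₂=1):
  k=0: a=8, p=8, q=1
  k=1: a=9, p=73, q=9
  k=2: a=1, p=81, q=10
  k=3: a=3, p=316, q=39
  k=4: a=1, p=397, q=49
  k=5: a=3, p=1507, q=186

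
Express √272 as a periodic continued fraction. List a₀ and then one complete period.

a₀ = ⌊√272⌋ = 16.
With m₀=0, d₀=1 and mₖ₊₁ = dₖaₖ − mₖ, dₖ₊₁ = (n − mₖ₊₁²)/dₖ, aₖ₊₁ = ⌊(a₀+mₖ₊₁)/dₖ₊₁⌋:
  k=1: m=16, d=16, a=2
  k=2: m=16, d=1, a=32
d=1 and a=2a₀=32 at k=2, so the next step gives (m, d) = (16, 16) again — its k=1 value — and the period has length 2.

[16; 2, 32]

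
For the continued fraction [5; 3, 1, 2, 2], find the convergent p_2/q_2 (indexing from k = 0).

21/4

Using pₖ = aₖpₖ₋₁ + pₖ₋₂, qₖ = aₖqₖ₋₁ + qₖ₋₂ (with p₋₁=1, p₋₂=0, q₋₁=0, q₋₂=1):
  k=0: a=5, p=5, q=1
  k=1: a=3, p=16, q=3
  k=2: a=1, p=21, q=4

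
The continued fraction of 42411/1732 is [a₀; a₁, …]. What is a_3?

3

42411 = 24·1732 + 843   →  a_0 = 24
1732 = 2·843 + 46   →  a_1 = 2
843 = 18·46 + 15   →  a_2 = 18
46 = 3·15 + 1   →  a_3 = 3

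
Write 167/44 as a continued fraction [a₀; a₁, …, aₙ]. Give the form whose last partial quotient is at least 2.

167 = 3·44 + 35
44 = 1·35 + 9
35 = 3·9 + 8
9 = 1·8 + 1
8 = 8·1 + 0  (stop)
So 167/44 = [3; 1, 3, 1, 8].

[3; 1, 3, 1, 8]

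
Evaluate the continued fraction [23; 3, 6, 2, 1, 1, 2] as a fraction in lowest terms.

Fold from the inside: start with 2/1.
  1 + 1/2 = 3/2
  1 + 2/3 = 5/3
  2 + 3/5 = 13/5
  6 + 5/13 = 83/13
  3 + 13/83 = 262/83
  23 + 83/262 = 6109/262

6109/262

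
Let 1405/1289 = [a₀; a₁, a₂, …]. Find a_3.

1

1405 = 1·1289 + 116   →  a_0 = 1
1289 = 11·116 + 13   →  a_1 = 11
116 = 8·13 + 12   →  a_2 = 8
13 = 1·12 + 1   →  a_3 = 1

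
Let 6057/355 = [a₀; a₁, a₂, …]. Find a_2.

6057 = 17·355 + 22   →  a_0 = 17
355 = 16·22 + 3   →  a_1 = 16
22 = 7·3 + 1   →  a_2 = 7

7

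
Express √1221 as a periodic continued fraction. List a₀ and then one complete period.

a₀ = ⌊√1221⌋ = 34.
With m₀=0, d₀=1 and mₖ₊₁ = dₖaₖ − mₖ, dₖ₊₁ = (n − mₖ₊₁²)/dₖ, aₖ₊₁ = ⌊(a₀+mₖ₊₁)/dₖ₊₁⌋:
  k=1: m=34, d=65, a=1
  k=2: m=31, d=4, a=16
  k=3: m=33, d=33, a=2
  k=4: m=33, d=4, a=16
  k=5: m=31, d=65, a=1
  k=6: m=34, d=1, a=68
d=1 and a=2a₀=68 at k=6, so the next step gives (m, d) = (34, 65) again — its k=1 value — and the period has length 6.

[34; 1, 16, 2, 16, 1, 68]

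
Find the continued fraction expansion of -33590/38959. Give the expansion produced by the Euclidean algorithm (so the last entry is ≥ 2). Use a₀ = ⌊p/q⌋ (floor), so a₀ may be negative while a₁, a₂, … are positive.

-33590 = -1*38959 + 5369
38959 = 7*5369 + 1376
5369 = 3*1376 + 1241
1376 = 1*1241 + 135
1241 = 9*135 + 26
135 = 5*26 + 5
26 = 5*5 + 1
5 = 5*1 + 0  (stop)
So -33590/38959 = [-1; 7, 3, 1, 9, 5, 5, 5].

[-1; 7, 3, 1, 9, 5, 5, 5]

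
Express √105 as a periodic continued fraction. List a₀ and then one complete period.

a₀ = ⌊√105⌋ = 10.
With m₀=0, d₀=1 and mₖ₊₁ = dₖaₖ − mₖ, dₖ₊₁ = (n − mₖ₊₁²)/dₖ, aₖ₊₁ = ⌊(a₀+mₖ₊₁)/dₖ₊₁⌋:
  k=1: m=10, d=5, a=4
  k=2: m=10, d=1, a=20
d=1 and a=2a₀=20 at k=2, so the next step gives (m, d) = (10, 5) again — its k=1 value — and the period has length 2.

[10; 4, 20]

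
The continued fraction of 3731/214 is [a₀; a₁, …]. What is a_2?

3

3731 = 17·214 + 93   →  a_0 = 17
214 = 2·93 + 28   →  a_1 = 2
93 = 3·28 + 9   →  a_2 = 3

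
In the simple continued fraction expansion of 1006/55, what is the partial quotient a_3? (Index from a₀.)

3

1006 = 18·55 + 16   →  a_0 = 18
55 = 3·16 + 7   →  a_1 = 3
16 = 2·7 + 2   →  a_2 = 2
7 = 3·2 + 1   →  a_3 = 3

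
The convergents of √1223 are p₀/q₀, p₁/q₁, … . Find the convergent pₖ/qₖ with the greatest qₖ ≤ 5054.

√1223 = [34; 1, 33, 1, 68, …] (period length 4).
Convergents:
  p_0/q_0 = 34/1
  p_1/q_1 = 35/1
  p_2/q_2 = 1189/34
  p_3/q_3 = 1224/35
  p_4/q_4 = 84421/2414
  p_5/q_5 = 85645/2449
  p_6/q_6 = 2910706/83231
q_5 = 2449 ≤ 5054 < 83231 = q_6, so the answer is 85645/2449.

85645/2449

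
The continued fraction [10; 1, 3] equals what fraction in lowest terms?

43/4

Using pₖ = aₖpₖ₋₁ + pₖ₋₂ and qₖ = aₖqₖ₋₁ + qₖ₋₂:
  k=0: a=10, p=10, q=1
  k=1: a=1, p=11, q=1
  k=2: a=3, p=43, q=4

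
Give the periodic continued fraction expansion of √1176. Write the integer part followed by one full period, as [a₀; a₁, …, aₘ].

[34; 3, 2, 2, 2, 3, 68]

a₀ = ⌊√1176⌋ = 34.
With m₀=0, d₀=1 and mₖ₊₁ = dₖaₖ − mₖ, dₖ₊₁ = (n − mₖ₊₁²)/dₖ, aₖ₊₁ = ⌊(a₀+mₖ₊₁)/dₖ₊₁⌋:
  k=1: m=34, d=20, a=3
  k=2: m=26, d=25, a=2
  k=3: m=24, d=24, a=2
  k=4: m=24, d=25, a=2
  k=5: m=26, d=20, a=3
  k=6: m=34, d=1, a=68
d=1 and a=2a₀=68 at k=6, so the next step gives (m, d) = (34, 20) again — its k=1 value — and the period has length 6.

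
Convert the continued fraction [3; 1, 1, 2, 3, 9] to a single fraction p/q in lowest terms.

567/158

Fold from the inside: start with 9/1.
  3 + 1/9 = 28/9
  2 + 9/28 = 65/28
  1 + 28/65 = 93/65
  1 + 65/93 = 158/93
  3 + 93/158 = 567/158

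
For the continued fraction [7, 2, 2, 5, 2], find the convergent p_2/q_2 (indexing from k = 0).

Using pₖ = aₖpₖ₋₁ + pₖ₋₂, qₖ = aₖqₖ₋₁ + qₖ₋₂ (with p₋₁=1, p₋₂=0, q₋₁=0, q₋₂=1):
  k=0: a=7, p=7, q=1
  k=1: a=2, p=15, q=2
  k=2: a=2, p=37, q=5

37/5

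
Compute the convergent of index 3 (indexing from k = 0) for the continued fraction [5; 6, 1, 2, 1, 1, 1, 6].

103/20

Using pₖ = aₖpₖ₋₁ + pₖ₋₂, qₖ = aₖqₖ₋₁ + qₖ₋₂ (with p₋₁=1, p₋₂=0, q₋₁=0, q₋₂=1):
  k=0: a=5, p=5, q=1
  k=1: a=6, p=31, q=6
  k=2: a=1, p=36, q=7
  k=3: a=2, p=103, q=20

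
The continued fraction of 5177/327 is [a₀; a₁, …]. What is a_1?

1

5177 = 15·327 + 272   →  a_0 = 15
327 = 1·272 + 55   →  a_1 = 1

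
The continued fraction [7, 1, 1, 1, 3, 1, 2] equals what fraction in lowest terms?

Fold from the inside: start with 2/1.
  1 + 1/2 = 3/2
  3 + 2/3 = 11/3
  1 + 3/11 = 14/11
  1 + 11/14 = 25/14
  1 + 14/25 = 39/25
  7 + 25/39 = 298/39

298/39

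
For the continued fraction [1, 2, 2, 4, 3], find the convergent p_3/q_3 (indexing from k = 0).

31/22

Using pₖ = aₖpₖ₋₁ + pₖ₋₂, qₖ = aₖqₖ₋₁ + qₖ₋₂ (with p₋₁=1, p₋₂=0, q₋₁=0, q₋₂=1):
  k=0: a=1, p=1, q=1
  k=1: a=2, p=3, q=2
  k=2: a=2, p=7, q=5
  k=3: a=4, p=31, q=22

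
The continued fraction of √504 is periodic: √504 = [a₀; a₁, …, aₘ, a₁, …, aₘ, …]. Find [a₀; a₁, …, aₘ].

a₀ = ⌊√504⌋ = 22.
With m₀=0, d₀=1 and mₖ₊₁ = dₖaₖ − mₖ, dₖ₊₁ = (n − mₖ₊₁²)/dₖ, aₖ₊₁ = ⌊(a₀+mₖ₊₁)/dₖ₊₁⌋:
  k=1: m=22, d=20, a=2
  k=2: m=18, d=9, a=4
  k=3: m=18, d=20, a=2
  k=4: m=22, d=1, a=44
d=1 and a=2a₀=44 at k=4, so the next step gives (m, d) = (22, 20) again — its k=1 value — and the period has length 4.

[22; 2, 4, 2, 44]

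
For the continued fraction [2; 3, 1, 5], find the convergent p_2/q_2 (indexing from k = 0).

Using pₖ = aₖpₖ₋₁ + pₖ₋₂, qₖ = aₖqₖ₋₁ + qₖ₋₂ (with p₋₁=1, p₋₂=0, q₋₁=0, q₋₂=1):
  k=0: a=2, p=2, q=1
  k=1: a=3, p=7, q=3
  k=2: a=1, p=9, q=4

9/4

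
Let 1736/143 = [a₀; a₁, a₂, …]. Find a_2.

1736 = 12·143 + 20   →  a_0 = 12
143 = 7·20 + 3   →  a_1 = 7
20 = 6·3 + 2   →  a_2 = 6

6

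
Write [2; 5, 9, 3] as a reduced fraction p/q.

314/143

Using pₖ = aₖpₖ₋₁ + pₖ₋₂ and qₖ = aₖqₖ₋₁ + qₖ₋₂:
  k=0: a=2, p=2, q=1
  k=1: a=5, p=11, q=5
  k=2: a=9, p=101, q=46
  k=3: a=3, p=314, q=143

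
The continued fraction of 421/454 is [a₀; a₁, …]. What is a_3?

421 = 0·454 + 421   →  a_0 = 0
454 = 1·421 + 33   →  a_1 = 1
421 = 12·33 + 25   →  a_2 = 12
33 = 1·25 + 8   →  a_3 = 1

1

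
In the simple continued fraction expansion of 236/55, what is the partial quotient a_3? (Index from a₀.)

3

236 = 4·55 + 16   →  a_0 = 4
55 = 3·16 + 7   →  a_1 = 3
16 = 2·7 + 2   →  a_2 = 2
7 = 3·2 + 1   →  a_3 = 3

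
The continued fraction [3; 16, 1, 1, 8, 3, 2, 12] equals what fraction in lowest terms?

Fold from the inside: start with 12/1.
  2 + 1/12 = 25/12
  3 + 12/25 = 87/25
  8 + 25/87 = 721/87
  1 + 87/721 = 808/721
  1 + 721/808 = 1529/808
  16 + 808/1529 = 25272/1529
  3 + 1529/25272 = 77345/25272

77345/25272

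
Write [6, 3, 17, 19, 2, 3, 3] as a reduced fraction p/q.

Fold from the inside: start with 3/1.
  3 + 1/3 = 10/3
  2 + 3/10 = 23/10
  19 + 10/23 = 447/23
  17 + 23/447 = 7622/447
  3 + 447/7622 = 23313/7622
  6 + 7622/23313 = 147500/23313

147500/23313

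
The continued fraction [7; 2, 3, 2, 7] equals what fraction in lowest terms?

Using pₖ = aₖpₖ₋₁ + pₖ₋₂ and qₖ = aₖqₖ₋₁ + qₖ₋₂:
  k=0: a=7, p=7, q=1
  k=1: a=2, p=15, q=2
  k=2: a=3, p=52, q=7
  k=3: a=2, p=119, q=16
  k=4: a=7, p=885, q=119

885/119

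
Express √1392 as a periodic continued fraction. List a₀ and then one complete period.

[37; 3, 4, 3, 74]

a₀ = ⌊√1392⌋ = 37.
With m₀=0, d₀=1 and mₖ₊₁ = dₖaₖ − mₖ, dₖ₊₁ = (n − mₖ₊₁²)/dₖ, aₖ₊₁ = ⌊(a₀+mₖ₊₁)/dₖ₊₁⌋:
  k=1: m=37, d=23, a=3
  k=2: m=32, d=16, a=4
  k=3: m=32, d=23, a=3
  k=4: m=37, d=1, a=74
d=1 and a=2a₀=74 at k=4, so the next step gives (m, d) = (37, 23) again — its k=1 value — and the period has length 4.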